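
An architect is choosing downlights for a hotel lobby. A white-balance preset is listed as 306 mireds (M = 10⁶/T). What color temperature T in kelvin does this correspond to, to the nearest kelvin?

T = 10⁶ / 306 = 3267.97 K → 3268 K.

3268 K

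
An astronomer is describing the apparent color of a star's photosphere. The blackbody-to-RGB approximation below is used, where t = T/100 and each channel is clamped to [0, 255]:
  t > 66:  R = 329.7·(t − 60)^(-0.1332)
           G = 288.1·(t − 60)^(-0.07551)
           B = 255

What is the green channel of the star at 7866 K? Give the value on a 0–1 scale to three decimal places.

t = 7866/100 = 78.66; the t > 66 branch applies.
G = 288.1·(78.66 − 60)^(-0.07551) = 288.1·18.66^(-0.07551) = 288.1·0.80174 = 230.981.
On a 0–1 scale: 230.981/255 = 0.9058 → 0.906.

0.906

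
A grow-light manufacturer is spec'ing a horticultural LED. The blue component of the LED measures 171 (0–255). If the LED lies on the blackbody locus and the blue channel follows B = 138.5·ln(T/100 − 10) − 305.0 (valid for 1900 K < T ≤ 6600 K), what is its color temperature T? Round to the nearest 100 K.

4100 K

ln(t − 10) = (171 + 305.0) / 138.5 = 3.4368.
t − 10 = e^3.4368 = 31.088, so t = 41.088.
T = 100·t = 4109 K → 4100 K to the nearest 100 K.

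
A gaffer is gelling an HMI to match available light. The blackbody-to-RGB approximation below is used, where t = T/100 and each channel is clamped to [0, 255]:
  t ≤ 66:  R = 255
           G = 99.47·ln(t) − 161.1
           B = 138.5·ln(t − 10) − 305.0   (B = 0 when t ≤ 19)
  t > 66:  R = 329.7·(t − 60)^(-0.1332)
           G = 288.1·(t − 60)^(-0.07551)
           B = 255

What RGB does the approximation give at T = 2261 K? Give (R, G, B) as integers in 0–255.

(255, 149, 46)

t = 2261/100 = 22.61; the t ≤ 66 branch applies.
R = 255 by definition for t ≤ 66.
G = 99.47·ln 22.61 − 161.1 = 99.47·3.1184 − 161.1 = 149.086.
B = 138.5·ln(22.61 − 10) − 305.0 = 138.5·ln 12.61 − 305.0 = 138.5·2.5345 − 305.0 = 46.027.
Rounded: (255, 149, 46).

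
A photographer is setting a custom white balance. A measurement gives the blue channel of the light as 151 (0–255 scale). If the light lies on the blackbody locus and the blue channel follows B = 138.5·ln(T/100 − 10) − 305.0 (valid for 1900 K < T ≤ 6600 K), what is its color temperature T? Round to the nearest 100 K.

ln(t − 10) = (151 + 305.0) / 138.5 = 3.2924.
t − 10 = e^3.2924 = 26.908, so t = 36.908.
T = 100·t = 3691 K → 3700 K to the nearest 100 K.

3700 K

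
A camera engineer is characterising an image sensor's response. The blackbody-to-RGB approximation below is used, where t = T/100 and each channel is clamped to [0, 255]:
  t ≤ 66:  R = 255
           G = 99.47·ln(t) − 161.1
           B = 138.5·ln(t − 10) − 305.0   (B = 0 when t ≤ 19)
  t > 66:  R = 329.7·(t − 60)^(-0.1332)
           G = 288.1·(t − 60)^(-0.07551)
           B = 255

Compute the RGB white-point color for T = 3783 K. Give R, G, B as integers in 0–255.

R=255, G=200, B=156

t = 3783/100 = 37.83; the t ≤ 66 branch applies.
R = 255 by definition for t ≤ 66.
G = 99.47·ln 37.83 − 161.1 = 99.47·3.6331 − 161.1 = 200.285.
B = 138.5·ln(37.83 − 10) − 305.0 = 138.5·ln 27.83 − 305.0 = 138.5·3.3261 − 305.0 = 155.667.
Rounded: (255, 200, 156).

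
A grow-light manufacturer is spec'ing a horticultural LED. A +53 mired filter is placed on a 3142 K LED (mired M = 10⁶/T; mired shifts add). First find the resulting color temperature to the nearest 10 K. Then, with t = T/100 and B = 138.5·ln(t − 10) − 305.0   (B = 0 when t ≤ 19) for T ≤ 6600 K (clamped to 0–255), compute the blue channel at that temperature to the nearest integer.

M_in = 10⁶/3142 = 318.27; M_out = 318.27 + (+53) = 371.27.
T_out = 10⁶/371.27 = 2693.5 K → 2690 K; t = 26.9.
B = 138.5·ln(26.9 − 10) − 305.0 = 138.5·ln 16.9 − 305.0 = 138.5·2.8273 − 305.0 = 86.583.
Rounded: 87.

87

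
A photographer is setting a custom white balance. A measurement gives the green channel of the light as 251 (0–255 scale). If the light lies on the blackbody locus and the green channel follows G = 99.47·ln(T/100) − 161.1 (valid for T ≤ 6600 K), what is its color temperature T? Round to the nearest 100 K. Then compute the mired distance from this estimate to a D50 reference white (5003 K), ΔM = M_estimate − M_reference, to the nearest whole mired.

ln t = (251 + 161.1) / 99.47 = 4.1430.
t = e^4.1430 = 62.989.
T = 100·t = 6299 K → 6300 K to the nearest 100 K.
M_estimate = 10⁶/6300 = 158.73; M_reference = 10⁶/5003 = 199.88.
ΔM = 158.73 − 199.88 = -41.15 → -41 mireds.

-41 mireds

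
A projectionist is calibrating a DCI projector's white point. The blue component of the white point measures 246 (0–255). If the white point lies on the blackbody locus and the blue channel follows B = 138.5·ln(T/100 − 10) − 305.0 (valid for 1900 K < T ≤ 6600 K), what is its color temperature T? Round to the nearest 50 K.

6350 K

ln(t − 10) = (246 + 305.0) / 138.5 = 3.9783.
t − 10 = e^3.9783 = 53.428, so t = 63.428.
T = 100·t = 6343 K → 6350 K to the nearest 50 K.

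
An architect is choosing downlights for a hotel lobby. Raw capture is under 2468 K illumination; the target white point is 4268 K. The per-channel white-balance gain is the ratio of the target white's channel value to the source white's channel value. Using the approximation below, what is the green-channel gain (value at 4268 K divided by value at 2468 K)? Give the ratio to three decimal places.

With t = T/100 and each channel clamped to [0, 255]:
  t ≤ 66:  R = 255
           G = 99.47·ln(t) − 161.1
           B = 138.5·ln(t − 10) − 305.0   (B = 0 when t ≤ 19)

At 2468 K (t = 24.68):
  G = 99.47·ln 24.68 − 161.1 = 99.47·3.2060 − 161.1 = 157.800.
At 4268 K (t = 42.68):
  G = 99.47·ln 42.68 − 161.1 = 99.47·3.7537 − 161.1 = 212.284.
Gain = 212.284 / 157.800 = 1.3453 → 1.345.

1.345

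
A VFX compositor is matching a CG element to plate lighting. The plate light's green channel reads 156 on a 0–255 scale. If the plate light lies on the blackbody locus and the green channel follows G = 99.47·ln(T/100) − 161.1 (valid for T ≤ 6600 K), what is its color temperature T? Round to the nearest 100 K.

ln t = (156 + 161.1) / 99.47 = 3.1879.
t = e^3.1879 = 24.237.
T = 100·t = 2424 K → 2400 K to the nearest 100 K.

2400 K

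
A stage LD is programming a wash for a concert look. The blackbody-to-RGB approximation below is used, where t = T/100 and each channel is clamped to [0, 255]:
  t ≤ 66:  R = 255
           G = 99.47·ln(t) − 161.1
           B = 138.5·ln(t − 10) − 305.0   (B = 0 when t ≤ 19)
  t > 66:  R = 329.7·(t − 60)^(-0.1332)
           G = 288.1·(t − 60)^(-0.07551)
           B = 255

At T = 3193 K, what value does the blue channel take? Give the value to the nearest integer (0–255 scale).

123

t = 3193/100 = 31.93; the t ≤ 66 branch applies.
B = 138.5·ln(31.93 − 10) − 305.0 = 138.5·ln 21.93 − 305.0 = 138.5·3.0879 − 305.0 = 122.668.
Rounded: 123.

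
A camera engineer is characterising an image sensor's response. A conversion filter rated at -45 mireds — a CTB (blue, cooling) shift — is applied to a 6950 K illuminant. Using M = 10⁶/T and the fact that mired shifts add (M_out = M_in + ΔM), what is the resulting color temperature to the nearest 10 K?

M_in = 10⁶/6950 = 143.88 mireds.
M_out = 143.88 + (-45) = 98.88 mireds.
T_out = 10⁶/98.88 = 10112.8 K → 10110 K.

10110 K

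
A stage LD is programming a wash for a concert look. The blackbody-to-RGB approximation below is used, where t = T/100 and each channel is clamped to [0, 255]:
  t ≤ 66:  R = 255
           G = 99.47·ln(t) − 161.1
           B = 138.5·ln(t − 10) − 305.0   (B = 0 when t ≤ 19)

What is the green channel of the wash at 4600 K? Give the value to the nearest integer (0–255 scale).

220

t = 4600/100 = 46; the t ≤ 66 branch applies.
G = 99.47·ln 46 − 161.1 = 99.47·3.8286 − 161.1 = 219.735.
Rounded: 220.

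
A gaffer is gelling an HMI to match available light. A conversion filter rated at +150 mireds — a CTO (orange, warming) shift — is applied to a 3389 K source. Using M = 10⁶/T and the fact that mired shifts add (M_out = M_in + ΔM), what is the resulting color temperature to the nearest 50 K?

M_in = 10⁶/3389 = 295.07 mireds.
M_out = 295.07 + (+150) = 445.07 mireds.
T_out = 10⁶/445.07 = 2246.8 K → 2250 K.

2250 K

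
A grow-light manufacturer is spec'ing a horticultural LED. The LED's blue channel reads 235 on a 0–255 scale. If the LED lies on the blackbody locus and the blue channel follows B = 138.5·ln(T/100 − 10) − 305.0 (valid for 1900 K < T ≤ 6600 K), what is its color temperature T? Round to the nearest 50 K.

ln(t − 10) = (235 + 305.0) / 138.5 = 3.8989.
t − 10 = e^3.8989 = 49.349, so t = 59.349.
T = 100·t = 5935 K → 5950 K to the nearest 50 K.

5950 K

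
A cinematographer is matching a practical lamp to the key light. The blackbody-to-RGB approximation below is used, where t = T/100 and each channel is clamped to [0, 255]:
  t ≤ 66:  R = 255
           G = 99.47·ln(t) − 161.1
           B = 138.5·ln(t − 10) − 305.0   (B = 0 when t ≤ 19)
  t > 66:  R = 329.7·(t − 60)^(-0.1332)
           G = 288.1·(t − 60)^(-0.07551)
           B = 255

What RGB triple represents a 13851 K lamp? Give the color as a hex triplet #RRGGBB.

#B8CFFF

t = 13851/100 = 138.51; the t > 66 branch applies.
R = 329.7·(138.51 − 60)^(-0.1332) = 329.7·78.51^(-0.1332) = 329.7·0.55924 = 184.380.
G = 288.1·(138.51 − 60)^(-0.07551) = 288.1·78.51^(-0.07551) = 288.1·0.71931 = 207.232.
B = 255 by definition for t > 66.
Rounded: (184, 207, 255).
In hex: #B8CFFF.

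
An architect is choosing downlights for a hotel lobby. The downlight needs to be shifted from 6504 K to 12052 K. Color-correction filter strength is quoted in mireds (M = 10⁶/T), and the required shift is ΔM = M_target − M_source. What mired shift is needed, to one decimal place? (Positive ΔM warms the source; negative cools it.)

-70.8 mireds

M_source = 10⁶/6504 = 153.752; M_target = 10⁶/12052 = 82.974.
ΔM = 82.974 − 153.752 = -70.778 → -70.8 mireds, a cooling shift.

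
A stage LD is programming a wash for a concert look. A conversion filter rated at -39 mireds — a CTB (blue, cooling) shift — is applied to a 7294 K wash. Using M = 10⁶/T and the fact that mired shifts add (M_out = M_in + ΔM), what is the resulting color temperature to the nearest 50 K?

M_in = 10⁶/7294 = 137.10 mireds.
M_out = 137.10 + (-39) = 98.10 mireds.
T_out = 10⁶/98.10 = 10193.8 K → 10200 K.

10200 K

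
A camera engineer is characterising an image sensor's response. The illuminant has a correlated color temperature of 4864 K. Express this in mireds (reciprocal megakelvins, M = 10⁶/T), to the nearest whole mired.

M = 10⁶ / 4864 = 205.592 → 206 mireds.

206 mireds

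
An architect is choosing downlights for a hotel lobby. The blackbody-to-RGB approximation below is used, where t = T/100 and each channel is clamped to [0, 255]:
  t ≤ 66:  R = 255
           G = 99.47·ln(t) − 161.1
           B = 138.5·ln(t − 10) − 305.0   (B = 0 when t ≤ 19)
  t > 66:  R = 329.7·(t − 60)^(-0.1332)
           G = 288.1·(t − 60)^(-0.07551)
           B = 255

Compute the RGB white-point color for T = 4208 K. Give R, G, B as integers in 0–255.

R=255, G=211, B=175

t = 4208/100 = 42.08; the t ≤ 66 branch applies.
R = 255 by definition for t ≤ 66.
G = 99.47·ln 42.08 − 161.1 = 99.47·3.7396 − 161.1 = 210.875.
B = 138.5·ln(42.08 − 10) − 305.0 = 138.5·ln 32.08 − 305.0 = 138.5·3.4682 − 305.0 = 175.350.
Rounded: (255, 211, 175).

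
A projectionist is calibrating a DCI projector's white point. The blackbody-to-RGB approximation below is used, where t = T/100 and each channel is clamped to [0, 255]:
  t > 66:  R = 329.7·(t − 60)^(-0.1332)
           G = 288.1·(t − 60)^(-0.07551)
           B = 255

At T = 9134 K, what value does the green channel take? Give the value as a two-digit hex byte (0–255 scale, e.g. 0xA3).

t = 9134/100 = 91.34; the t > 66 branch applies.
G = 288.1·(91.34 − 60)^(-0.07551) = 288.1·31.34^(-0.07551) = 288.1·0.77096 = 222.112.
Rounded: 222; in hex, 0xDE.

0xDE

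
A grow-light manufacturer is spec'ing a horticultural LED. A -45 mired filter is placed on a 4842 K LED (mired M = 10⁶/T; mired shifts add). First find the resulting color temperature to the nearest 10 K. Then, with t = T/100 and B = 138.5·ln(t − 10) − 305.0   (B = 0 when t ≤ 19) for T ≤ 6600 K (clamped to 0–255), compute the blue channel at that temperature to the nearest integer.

242

M_in = 10⁶/4842 = 206.53; M_out = 206.53 + (-45) = 161.53.
T_out = 10⁶/161.53 = 6190.9 K → 6190 K; t = 61.9.
B = 138.5·ln(61.9 − 10) − 305.0 = 138.5·ln 51.9 − 305.0 = 138.5·3.9493 − 305.0 = 241.981.
Rounded: 242.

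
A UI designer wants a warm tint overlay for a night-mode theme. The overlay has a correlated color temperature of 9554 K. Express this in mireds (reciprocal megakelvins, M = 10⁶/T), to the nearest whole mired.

105 mireds

M = 10⁶ / 9554 = 104.668 → 105 mireds.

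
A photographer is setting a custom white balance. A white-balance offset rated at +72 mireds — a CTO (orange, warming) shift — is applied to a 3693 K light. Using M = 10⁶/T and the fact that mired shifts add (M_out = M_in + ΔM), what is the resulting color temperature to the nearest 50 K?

M_in = 10⁶/3693 = 270.78 mireds.
M_out = 270.78 + (+72) = 342.78 mireds.
T_out = 10⁶/342.78 = 2917.3 K → 2900 K.

2900 K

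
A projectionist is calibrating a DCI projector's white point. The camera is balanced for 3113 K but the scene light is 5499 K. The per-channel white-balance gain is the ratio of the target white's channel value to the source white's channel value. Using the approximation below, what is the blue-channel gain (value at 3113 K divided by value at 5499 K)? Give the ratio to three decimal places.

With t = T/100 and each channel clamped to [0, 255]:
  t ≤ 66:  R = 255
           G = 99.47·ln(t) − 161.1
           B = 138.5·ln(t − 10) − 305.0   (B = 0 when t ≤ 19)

At 5499 K (t = 54.99):
  B = 138.5·ln(54.99 − 10) − 305.0 = 138.5·ln 44.99 − 305.0 = 138.5·3.8064 − 305.0 = 222.192.
At 3113 K (t = 31.13):
  B = 138.5·ln(31.13 − 10) − 305.0 = 138.5·ln 21.13 − 305.0 = 138.5·3.0507 − 305.0 = 117.521.
Gain = 117.521 / 222.192 = 0.5289 → 0.529.

0.529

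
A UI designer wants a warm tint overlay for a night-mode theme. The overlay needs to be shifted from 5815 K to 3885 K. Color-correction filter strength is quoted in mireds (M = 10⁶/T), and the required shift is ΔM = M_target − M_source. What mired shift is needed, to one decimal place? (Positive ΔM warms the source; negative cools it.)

M_source = 10⁶/5815 = 171.969; M_target = 10⁶/3885 = 257.400.
ΔM = 257.400 − 171.969 = 85.431 → +85.4 mireds, a warming shift.

+85.4 mireds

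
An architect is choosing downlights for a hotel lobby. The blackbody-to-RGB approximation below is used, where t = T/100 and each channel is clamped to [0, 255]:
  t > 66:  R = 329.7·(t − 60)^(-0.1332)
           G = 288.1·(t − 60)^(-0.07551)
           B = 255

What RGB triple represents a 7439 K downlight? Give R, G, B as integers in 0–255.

R=231, G=236, B=255

t = 7439/100 = 74.39; the t > 66 branch applies.
R = 329.7·(74.39 − 60)^(-0.1332) = 329.7·14.39^(-0.1332) = 329.7·0.70105 = 231.135.
G = 288.1·(74.39 − 60)^(-0.07551) = 288.1·14.39^(-0.07551) = 288.1·0.81763 = 235.558.
B = 255 by definition for t > 66.
Rounded: (231, 236, 255).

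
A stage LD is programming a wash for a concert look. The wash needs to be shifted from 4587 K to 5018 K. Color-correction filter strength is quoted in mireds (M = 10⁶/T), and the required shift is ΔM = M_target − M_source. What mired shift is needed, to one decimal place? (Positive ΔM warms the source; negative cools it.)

-18.7 mireds

M_source = 10⁶/4587 = 218.007; M_target = 10⁶/5018 = 199.283.
ΔM = 199.283 − 218.007 = -18.725 → -18.7 mireds, a cooling shift.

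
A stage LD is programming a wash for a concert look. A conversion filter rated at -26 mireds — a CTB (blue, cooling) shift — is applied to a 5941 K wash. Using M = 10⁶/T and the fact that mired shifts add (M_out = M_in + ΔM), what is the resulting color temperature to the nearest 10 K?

M_in = 10⁶/5941 = 168.32 mireds.
M_out = 168.32 + (-26) = 142.32 mireds.
T_out = 10⁶/142.32 = 7026.3 K → 7030 K.

7030 K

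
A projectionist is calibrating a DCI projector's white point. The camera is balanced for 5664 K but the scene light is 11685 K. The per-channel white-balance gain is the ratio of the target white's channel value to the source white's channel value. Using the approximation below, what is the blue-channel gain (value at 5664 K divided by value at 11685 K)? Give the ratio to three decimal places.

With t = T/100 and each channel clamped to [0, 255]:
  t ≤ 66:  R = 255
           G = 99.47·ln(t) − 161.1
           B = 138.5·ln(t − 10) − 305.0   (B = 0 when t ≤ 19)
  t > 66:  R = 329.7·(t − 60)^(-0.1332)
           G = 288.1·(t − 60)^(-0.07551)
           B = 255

At 11685 K (t = 116.85):
  B = 255 by definition for t > 66.
At 5664 K (t = 56.64):
  B = 138.5·ln(56.64 − 10) − 305.0 = 138.5·ln 46.64 − 305.0 = 138.5·3.8425 − 305.0 = 227.181.
Gain = 227.181 / 255.000 = 0.8909 → 0.891.

0.891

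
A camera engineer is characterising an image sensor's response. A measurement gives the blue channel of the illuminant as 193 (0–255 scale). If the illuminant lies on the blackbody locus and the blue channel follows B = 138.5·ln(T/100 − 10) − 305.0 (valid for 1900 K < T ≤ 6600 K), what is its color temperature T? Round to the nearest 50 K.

4650 K

ln(t − 10) = (193 + 305.0) / 138.5 = 3.5957.
t − 10 = e^3.5957 = 36.440, so t = 46.440.
T = 100·t = 4644 K → 4650 K to the nearest 50 K.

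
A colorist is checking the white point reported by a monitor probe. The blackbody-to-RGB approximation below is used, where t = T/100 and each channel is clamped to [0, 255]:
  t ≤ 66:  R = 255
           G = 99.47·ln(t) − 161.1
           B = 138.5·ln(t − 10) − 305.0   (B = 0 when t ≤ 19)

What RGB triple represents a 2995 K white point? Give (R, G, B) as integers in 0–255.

(255, 177, 110)

t = 2995/100 = 29.95; the t ≤ 66 branch applies.
R = 255 by definition for t ≤ 66.
G = 99.47·ln 29.95 − 161.1 = 99.47·3.3995 − 161.1 = 177.051.
B = 138.5·ln(29.95 − 10) − 305.0 = 138.5·ln 19.95 − 305.0 = 138.5·2.9932 − 305.0 = 109.562.
Rounded: (255, 177, 110).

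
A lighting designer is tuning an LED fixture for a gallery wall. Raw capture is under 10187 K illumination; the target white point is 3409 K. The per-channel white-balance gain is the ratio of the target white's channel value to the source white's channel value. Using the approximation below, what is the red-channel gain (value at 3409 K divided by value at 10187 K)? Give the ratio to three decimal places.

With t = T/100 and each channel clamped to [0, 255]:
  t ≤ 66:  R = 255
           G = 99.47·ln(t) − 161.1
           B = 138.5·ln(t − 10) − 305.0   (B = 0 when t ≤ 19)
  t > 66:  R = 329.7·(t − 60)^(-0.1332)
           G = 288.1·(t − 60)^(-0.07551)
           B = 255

1.272

At 10187 K (t = 101.87):
  R = 329.7·(101.87 − 60)^(-0.1332) = 329.7·41.87^(-0.1332) = 329.7·0.60808 = 200.485.
At 3409 K (t = 34.09):
  R = 255 by definition for t ≤ 66.
Gain = 255.000 / 200.485 = 1.2719 → 1.272.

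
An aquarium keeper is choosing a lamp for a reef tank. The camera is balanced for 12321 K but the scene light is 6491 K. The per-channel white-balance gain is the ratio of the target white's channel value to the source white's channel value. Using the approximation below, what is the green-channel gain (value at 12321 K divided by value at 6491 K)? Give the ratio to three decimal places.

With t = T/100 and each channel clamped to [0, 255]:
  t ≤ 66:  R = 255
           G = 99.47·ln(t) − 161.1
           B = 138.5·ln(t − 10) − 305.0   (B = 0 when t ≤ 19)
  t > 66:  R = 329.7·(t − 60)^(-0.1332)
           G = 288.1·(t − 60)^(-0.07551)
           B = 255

0.829

At 6491 K (t = 64.91):
  G = 99.47·ln 64.91 − 161.1 = 99.47·4.1730 − 161.1 = 253.988.
At 12321 K (t = 123.21):
  G = 288.1·(123.21 − 60)^(-0.07551) = 288.1·63.21^(-0.07551) = 288.1·0.73118 = 210.652.
Gain = 210.652 / 253.988 = 0.8294 → 0.829.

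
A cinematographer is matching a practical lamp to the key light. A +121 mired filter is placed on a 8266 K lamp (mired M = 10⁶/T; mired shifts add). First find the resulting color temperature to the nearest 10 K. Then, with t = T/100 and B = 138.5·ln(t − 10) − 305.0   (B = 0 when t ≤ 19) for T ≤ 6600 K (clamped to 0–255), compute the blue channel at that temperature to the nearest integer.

M_in = 10⁶/8266 = 120.98; M_out = 120.98 + (+121) = 241.98.
T_out = 10⁶/241.98 = 4132.6 K → 4130 K; t = 41.3.
B = 138.5·ln(41.3 − 10) − 305.0 = 138.5·ln 31.3 − 305.0 = 138.5·3.4436 − 305.0 = 171.941.
Rounded: 172.

172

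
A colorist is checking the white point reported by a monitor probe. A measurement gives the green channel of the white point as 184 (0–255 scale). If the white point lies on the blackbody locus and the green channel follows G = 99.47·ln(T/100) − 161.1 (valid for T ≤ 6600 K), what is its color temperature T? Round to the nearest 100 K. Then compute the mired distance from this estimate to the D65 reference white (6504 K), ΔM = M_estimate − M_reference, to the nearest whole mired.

+159 mireds

ln t = (184 + 161.1) / 99.47 = 3.4694.
t = e^3.4694 = 32.117.
T = 100·t = 3212 K → 3200 K to the nearest 100 K.
M_estimate = 10⁶/3200 = 312.50; M_reference = 10⁶/6504 = 153.75.
ΔM = 312.50 − 153.75 = 158.75 → +159 mireds.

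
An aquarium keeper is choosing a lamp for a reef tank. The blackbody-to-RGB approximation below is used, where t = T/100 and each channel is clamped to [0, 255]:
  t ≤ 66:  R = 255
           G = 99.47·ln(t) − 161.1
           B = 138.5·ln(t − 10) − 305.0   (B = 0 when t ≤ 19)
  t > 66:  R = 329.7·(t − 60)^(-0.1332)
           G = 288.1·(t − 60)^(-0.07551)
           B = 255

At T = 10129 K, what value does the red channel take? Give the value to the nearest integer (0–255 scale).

t = 10129/100 = 101.29; the t > 66 branch applies.
R = 329.7·(101.29 − 60)^(-0.1332) = 329.7·41.29^(-0.1332) = 329.7·0.60921 = 200.858.
Rounded: 201.

201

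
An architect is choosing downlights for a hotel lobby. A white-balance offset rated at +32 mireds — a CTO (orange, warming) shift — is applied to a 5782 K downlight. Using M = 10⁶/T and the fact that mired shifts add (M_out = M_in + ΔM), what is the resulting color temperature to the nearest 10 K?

4880 K

M_in = 10⁶/5782 = 172.95 mireds.
M_out = 172.95 + (+32) = 204.95 mireds.
T_out = 10⁶/204.95 = 4879.2 K → 4880 K.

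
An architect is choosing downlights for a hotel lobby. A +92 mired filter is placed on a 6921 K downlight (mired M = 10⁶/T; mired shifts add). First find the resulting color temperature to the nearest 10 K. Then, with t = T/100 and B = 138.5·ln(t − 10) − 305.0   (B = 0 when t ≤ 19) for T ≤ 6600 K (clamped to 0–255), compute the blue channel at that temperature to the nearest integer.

M_in = 10⁶/6921 = 144.49; M_out = 144.49 + (+92) = 236.49.
T_out = 10⁶/236.49 = 4228.5 K → 4230 K; t = 42.3.
B = 138.5·ln(42.3 − 10) − 305.0 = 138.5·ln 32.3 − 305.0 = 138.5·3.4751 − 305.0 = 176.297.
Rounded: 176.

176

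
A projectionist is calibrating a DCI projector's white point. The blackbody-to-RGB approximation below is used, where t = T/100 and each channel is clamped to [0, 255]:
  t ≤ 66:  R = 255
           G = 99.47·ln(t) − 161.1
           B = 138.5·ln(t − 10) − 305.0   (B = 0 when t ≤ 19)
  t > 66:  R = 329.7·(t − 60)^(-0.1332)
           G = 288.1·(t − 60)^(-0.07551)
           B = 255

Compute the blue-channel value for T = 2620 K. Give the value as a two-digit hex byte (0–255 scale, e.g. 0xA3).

t = 2620/100 = 26.2; the t ≤ 66 branch applies.
B = 138.5·ln(26.2 − 10) − 305.0 = 138.5·ln 16.2 − 305.0 = 138.5·2.7850 − 305.0 = 80.724.
Rounded: 81; in hex, 0x51.

0x51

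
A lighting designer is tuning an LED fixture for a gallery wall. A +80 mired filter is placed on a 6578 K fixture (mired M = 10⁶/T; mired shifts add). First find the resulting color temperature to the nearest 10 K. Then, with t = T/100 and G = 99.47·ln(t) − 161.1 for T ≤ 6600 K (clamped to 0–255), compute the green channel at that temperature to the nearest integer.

213

M_in = 10⁶/6578 = 152.02; M_out = 152.02 + (+80) = 232.02.
T_out = 10⁶/232.02 = 4309.9 K → 4310 K; t = 43.1.
G = 99.47·ln 43.1 − 161.1 = 99.47·3.7635 − 161.1 = 213.258.
Rounded: 213.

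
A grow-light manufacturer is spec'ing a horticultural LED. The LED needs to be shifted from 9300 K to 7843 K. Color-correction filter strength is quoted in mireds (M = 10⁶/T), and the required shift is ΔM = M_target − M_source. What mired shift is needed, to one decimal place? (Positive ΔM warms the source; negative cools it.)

+20.0 mireds

M_source = 10⁶/9300 = 107.527; M_target = 10⁶/7843 = 127.502.
ΔM = 127.502 − 107.527 = 19.975 → +20.0 mireds, a warming shift.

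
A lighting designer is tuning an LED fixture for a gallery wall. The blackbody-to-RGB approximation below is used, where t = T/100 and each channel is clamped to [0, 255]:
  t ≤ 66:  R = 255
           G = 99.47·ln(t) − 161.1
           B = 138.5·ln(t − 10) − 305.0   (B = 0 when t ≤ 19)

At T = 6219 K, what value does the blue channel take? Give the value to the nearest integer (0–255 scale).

243

t = 6219/100 = 62.19; the t ≤ 66 branch applies.
B = 138.5·ln(62.19 − 10) − 305.0 = 138.5·ln 52.19 − 305.0 = 138.5·3.9549 − 305.0 = 242.752.
Rounded: 243.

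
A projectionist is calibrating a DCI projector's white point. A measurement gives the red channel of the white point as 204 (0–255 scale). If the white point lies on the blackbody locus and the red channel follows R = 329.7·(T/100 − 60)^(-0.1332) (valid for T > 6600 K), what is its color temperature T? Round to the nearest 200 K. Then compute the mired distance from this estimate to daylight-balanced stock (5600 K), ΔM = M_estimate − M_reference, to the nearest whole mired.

-74 mireds

(t − 60)^(-0.1332) = 204/329.7 = 0.61874.
t − 60 = 0.61874^(1/-0.1332) = 0.61874^(-7.508) = 36.748, so t = 96.748.
T = 100·t = 9675 K → 9600 K to the nearest 200 K.
M_estimate = 10⁶/9600 = 104.17; M_reference = 10⁶/5600 = 178.57.
ΔM = 104.17 − 178.57 = -74.40 → -74 mireds.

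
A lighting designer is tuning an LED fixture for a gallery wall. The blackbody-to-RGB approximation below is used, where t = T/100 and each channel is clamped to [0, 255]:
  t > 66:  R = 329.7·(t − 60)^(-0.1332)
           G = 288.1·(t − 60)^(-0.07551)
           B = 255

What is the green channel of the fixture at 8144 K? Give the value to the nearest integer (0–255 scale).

229

t = 8144/100 = 81.44; the t > 66 branch applies.
G = 288.1·(81.44 − 60)^(-0.07551) = 288.1·21.44^(-0.07551) = 288.1·0.79338 = 228.572.
Rounded: 229.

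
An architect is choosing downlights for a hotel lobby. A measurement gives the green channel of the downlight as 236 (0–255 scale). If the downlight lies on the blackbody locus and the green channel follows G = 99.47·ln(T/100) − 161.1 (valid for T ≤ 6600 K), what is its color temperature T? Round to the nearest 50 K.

ln t = (236 + 161.1) / 99.47 = 3.9922.
t = e^3.9922 = 54.172.
T = 100·t = 5417 K → 5400 K to the nearest 50 K.

5400 K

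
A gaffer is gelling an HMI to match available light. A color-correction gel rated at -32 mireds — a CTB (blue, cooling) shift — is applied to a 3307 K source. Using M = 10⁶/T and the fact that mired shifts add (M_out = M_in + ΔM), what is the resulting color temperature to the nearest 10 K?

M_in = 10⁶/3307 = 302.39 mireds.
M_out = 302.39 + (-32) = 270.39 mireds.
T_out = 10⁶/270.39 = 3698.4 K → 3700 K.

3700 K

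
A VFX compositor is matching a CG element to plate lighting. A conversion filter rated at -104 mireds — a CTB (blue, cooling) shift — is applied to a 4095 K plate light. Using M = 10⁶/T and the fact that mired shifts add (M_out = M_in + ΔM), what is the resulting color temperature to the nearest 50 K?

7150 K

M_in = 10⁶/4095 = 244.20 mireds.
M_out = 244.20 + (-104) = 140.20 mireds.
T_out = 10⁶/140.20 = 7132.7 K → 7150 K.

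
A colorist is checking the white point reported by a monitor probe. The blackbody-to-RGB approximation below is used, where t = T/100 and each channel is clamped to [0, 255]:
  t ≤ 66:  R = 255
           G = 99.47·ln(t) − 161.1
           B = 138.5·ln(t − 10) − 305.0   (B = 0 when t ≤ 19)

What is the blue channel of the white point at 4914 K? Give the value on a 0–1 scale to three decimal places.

0.796

t = 4914/100 = 49.14; the t ≤ 66 branch applies.
B = 138.5·ln(49.14 − 10) − 305.0 = 138.5·ln 39.14 − 305.0 = 138.5·3.6671 − 305.0 = 202.900.
On a 0–1 scale: 202.900/255 = 0.7957 → 0.796.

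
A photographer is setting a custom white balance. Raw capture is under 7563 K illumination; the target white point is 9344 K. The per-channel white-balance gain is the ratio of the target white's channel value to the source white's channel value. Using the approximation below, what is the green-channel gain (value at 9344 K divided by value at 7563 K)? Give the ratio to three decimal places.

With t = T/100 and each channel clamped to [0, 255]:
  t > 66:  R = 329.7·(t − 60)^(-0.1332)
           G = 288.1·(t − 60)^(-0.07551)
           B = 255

At 7563 K (t = 75.63):
  G = 288.1·(75.63 − 60)^(-0.07551) = 288.1·15.63^(-0.07551) = 288.1·0.81254 = 234.092.
At 9344 K (t = 93.44):
  G = 288.1·(93.44 − 60)^(-0.07551) = 288.1·33.44^(-0.07551) = 288.1·0.76719 = 221.027.
Gain = 221.027 / 234.092 = 0.9442 → 0.944.

0.944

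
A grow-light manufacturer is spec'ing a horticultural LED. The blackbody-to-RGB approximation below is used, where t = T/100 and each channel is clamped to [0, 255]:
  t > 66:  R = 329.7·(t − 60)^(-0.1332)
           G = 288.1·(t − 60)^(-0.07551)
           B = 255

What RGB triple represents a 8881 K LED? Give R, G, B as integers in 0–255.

R=211, G=224, B=255

t = 8881/100 = 88.81; the t > 66 branch applies.
R = 329.7·(88.81 − 60)^(-0.1332) = 329.7·28.81^(-0.1332) = 329.7·0.63913 = 210.721.
G = 288.1·(88.81 − 60)^(-0.07551) = 288.1·28.81^(-0.07551) = 288.1·0.77587 = 223.529.
B = 255 by definition for t > 66.
Rounded: (211, 224, 255).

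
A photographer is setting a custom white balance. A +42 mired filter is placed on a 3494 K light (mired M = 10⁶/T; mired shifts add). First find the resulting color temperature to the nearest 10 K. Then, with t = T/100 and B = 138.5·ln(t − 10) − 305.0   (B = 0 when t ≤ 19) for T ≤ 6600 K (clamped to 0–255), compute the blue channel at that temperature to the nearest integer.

M_in = 10⁶/3494 = 286.20; M_out = 286.20 + (+42) = 328.20.
T_out = 10⁶/328.20 = 3046.9 K → 3050 K; t = 30.5.
B = 138.5·ln(30.5 − 10) − 305.0 = 138.5·ln 20.5 − 305.0 = 138.5·3.0204 − 305.0 = 113.329.
Rounded: 113.

113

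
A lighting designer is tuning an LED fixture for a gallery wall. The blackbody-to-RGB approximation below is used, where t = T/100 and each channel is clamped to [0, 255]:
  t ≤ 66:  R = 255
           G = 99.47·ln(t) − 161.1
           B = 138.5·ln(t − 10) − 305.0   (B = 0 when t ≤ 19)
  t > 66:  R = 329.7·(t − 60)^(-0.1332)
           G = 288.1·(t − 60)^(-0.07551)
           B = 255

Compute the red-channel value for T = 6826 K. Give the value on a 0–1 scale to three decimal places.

t = 6826/100 = 68.26; the t > 66 branch applies.
R = 329.7·(68.26 − 60)^(-0.1332) = 329.7·8.26^(-0.1332) = 329.7·0.75485 = 248.873.
On a 0–1 scale: 248.873/255 = 0.9760 → 0.976.

0.976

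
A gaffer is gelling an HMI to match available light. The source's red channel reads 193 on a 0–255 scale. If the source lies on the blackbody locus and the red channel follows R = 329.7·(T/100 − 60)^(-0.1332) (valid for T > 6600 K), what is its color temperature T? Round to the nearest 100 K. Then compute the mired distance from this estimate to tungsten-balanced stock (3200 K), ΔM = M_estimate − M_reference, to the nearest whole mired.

(t − 60)^(-0.1332) = 193/329.7 = 0.58538.
t − 60 = 0.58538^(1/-0.1332) = 0.58538^(-7.508) = 55.713, so t = 115.713.
T = 100·t = 11571 K → 11600 K to the nearest 100 K.
M_estimate = 10⁶/11600 = 86.21; M_reference = 10⁶/3200 = 312.50.
ΔM = 86.21 − 312.50 = -226.29 → -226 mireds.

-226 mireds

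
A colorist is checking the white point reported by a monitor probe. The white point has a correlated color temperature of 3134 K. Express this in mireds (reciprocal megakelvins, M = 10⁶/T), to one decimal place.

M = 10⁶ / 3134 = 319.081 → 319.1 mireds.

319.1 mireds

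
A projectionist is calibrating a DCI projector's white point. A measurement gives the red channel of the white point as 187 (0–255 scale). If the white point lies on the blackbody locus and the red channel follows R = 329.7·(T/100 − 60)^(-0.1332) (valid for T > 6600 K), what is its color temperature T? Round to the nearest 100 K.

(t − 60)^(-0.1332) = 187/329.7 = 0.56718.
t − 60 = 0.56718^(1/-0.1332) = 0.56718^(-7.508) = 70.620, so t = 130.620.
T = 100·t = 13062 K → 13100 K to the nearest 100 K.

13100 K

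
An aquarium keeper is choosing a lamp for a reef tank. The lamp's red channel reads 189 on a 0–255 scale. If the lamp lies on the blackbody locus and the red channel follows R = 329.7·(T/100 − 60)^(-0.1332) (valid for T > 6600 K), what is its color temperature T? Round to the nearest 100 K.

12500 K

(t − 60)^(-0.1332) = 189/329.7 = 0.57325.
t − 60 = 0.57325^(1/-0.1332) = 0.57325^(-7.508) = 65.199, so t = 125.199.
T = 100·t = 12520 K → 12500 K to the nearest 100 K.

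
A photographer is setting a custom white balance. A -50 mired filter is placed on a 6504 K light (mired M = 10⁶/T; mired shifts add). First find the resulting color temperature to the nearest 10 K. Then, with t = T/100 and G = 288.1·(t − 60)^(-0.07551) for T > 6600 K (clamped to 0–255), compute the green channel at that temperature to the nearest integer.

M_in = 10⁶/6504 = 153.75; M_out = 153.75 + (-50) = 103.75.
T_out = 10⁶/103.75 = 9638.4 K → 9640 K; t = 96.4.
G = 288.1·(96.4 − 60)^(-0.07551) = 288.1·36.4^(-0.07551) = 288.1·0.76229 = 219.616.
Rounded: 220.

220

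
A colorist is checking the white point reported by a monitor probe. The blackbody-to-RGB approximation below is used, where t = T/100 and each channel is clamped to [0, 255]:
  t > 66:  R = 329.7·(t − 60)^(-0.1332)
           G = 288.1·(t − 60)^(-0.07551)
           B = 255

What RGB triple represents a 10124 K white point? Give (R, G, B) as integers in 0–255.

t = 10124/100 = 101.24; the t > 66 branch applies.
R = 329.7·(101.24 − 60)^(-0.1332) = 329.7·41.24^(-0.1332) = 329.7·0.60931 = 200.890.
G = 288.1·(101.24 − 60)^(-0.07551) = 288.1·41.24^(-0.07551) = 288.1·0.75514 = 217.556.
B = 255 by definition for t > 66.
Rounded: (201, 218, 255).

(201, 218, 255)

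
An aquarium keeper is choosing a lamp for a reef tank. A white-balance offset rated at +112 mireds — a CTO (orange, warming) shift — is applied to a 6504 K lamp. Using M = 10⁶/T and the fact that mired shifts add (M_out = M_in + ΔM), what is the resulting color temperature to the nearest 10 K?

M_in = 10⁶/6504 = 153.75 mireds.
M_out = 153.75 + (+112) = 265.75 mireds.
T_out = 10⁶/265.75 = 3762.9 K → 3760 K.

3760 K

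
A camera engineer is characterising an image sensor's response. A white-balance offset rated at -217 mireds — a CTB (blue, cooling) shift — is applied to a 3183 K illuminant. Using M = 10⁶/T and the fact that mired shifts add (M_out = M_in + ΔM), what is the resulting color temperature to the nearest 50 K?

10300 K

M_in = 10⁶/3183 = 314.17 mireds.
M_out = 314.17 + (-217) = 97.17 mireds.
T_out = 10⁶/97.17 = 10291.3 K → 10300 K.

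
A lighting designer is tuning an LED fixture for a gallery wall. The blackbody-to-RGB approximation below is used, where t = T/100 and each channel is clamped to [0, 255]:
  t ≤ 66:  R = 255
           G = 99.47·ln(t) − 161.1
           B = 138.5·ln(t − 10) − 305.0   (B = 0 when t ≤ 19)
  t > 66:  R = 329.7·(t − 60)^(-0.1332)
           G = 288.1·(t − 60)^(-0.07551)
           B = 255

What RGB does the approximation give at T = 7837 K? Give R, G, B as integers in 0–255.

R=224, G=231, B=255

t = 7837/100 = 78.37; the t > 66 branch applies.
R = 329.7·(78.37 − 60)^(-0.1332) = 329.7·18.37^(-0.1332) = 329.7·0.67861 = 223.738.
G = 288.1·(78.37 − 60)^(-0.07551) = 288.1·18.37^(-0.07551) = 288.1·0.80269 = 231.255.
B = 255 by definition for t > 66.
Rounded: (224, 231, 255).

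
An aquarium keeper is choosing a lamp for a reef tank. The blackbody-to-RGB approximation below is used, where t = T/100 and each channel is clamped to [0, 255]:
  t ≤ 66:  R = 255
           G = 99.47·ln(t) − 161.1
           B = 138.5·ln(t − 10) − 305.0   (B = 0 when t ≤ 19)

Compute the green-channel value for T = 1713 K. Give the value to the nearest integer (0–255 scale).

121

t = 1713/100 = 17.13; the t ≤ 66 branch applies.
G = 99.47·ln 17.13 − 161.1 = 99.47·2.8408 − 161.1 = 121.477.
Rounded: 121.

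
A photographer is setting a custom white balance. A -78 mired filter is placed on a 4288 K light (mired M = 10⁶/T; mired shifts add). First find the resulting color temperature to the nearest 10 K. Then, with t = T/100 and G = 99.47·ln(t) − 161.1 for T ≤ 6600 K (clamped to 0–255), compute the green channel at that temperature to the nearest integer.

253

M_in = 10⁶/4288 = 233.21; M_out = 233.21 + (-78) = 155.21.
T_out = 10⁶/155.21 = 6442.9 K → 6440 K; t = 64.4.
G = 99.47·ln 64.4 − 161.1 = 99.47·4.1651 − 161.1 = 253.204.
Rounded: 253.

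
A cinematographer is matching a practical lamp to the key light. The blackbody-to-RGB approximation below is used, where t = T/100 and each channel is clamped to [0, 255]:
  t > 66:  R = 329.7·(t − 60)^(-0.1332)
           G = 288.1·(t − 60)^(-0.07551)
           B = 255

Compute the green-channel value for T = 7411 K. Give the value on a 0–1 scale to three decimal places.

0.925

t = 7411/100 = 74.11; the t > 66 branch applies.
G = 288.1·(74.11 − 60)^(-0.07551) = 288.1·14.11^(-0.07551) = 288.1·0.81884 = 235.908.
On a 0–1 scale: 235.908/255 = 0.9251 → 0.925.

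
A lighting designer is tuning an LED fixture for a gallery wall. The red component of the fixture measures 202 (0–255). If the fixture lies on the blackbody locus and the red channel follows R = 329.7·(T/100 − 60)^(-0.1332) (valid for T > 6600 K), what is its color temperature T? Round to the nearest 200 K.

10000 K

(t − 60)^(-0.1332) = 202/329.7 = 0.61268.
t − 60 = 0.61268^(1/-0.1332) = 0.61268^(-7.508) = 39.569, so t = 99.569.
T = 100·t = 9957 K → 10000 K to the nearest 200 K.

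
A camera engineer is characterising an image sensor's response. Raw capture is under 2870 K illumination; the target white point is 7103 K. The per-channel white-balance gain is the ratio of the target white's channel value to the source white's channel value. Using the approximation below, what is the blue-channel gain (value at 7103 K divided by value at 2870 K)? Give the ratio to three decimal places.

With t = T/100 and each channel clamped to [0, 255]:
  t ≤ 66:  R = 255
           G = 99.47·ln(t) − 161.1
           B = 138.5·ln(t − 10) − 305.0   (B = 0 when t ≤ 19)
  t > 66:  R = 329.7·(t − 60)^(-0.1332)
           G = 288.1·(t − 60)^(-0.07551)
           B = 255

2.535

At 2870 K (t = 28.7):
  B = 138.5·ln(28.7 − 10) − 305.0 = 138.5·ln 18.7 − 305.0 = 138.5·2.9285 − 305.0 = 100.601.
At 7103 K (t = 71.03):
  B = 255 by definition for t > 66.
Gain = 255.000 / 100.601 = 2.5348 → 2.535.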